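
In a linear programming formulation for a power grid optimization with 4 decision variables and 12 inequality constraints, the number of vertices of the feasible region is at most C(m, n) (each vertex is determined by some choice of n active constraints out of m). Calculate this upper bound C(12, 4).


Each vertex corresponds to some choice of n active constraints out of m, so the number of vertices is at most C(m, n) = m! / (n!(m-n)!).
m = 12, n = 4
Numerator: 12 * 11 * 10 * 9
Denominator: 4! = 24
C(12, 4) = 495


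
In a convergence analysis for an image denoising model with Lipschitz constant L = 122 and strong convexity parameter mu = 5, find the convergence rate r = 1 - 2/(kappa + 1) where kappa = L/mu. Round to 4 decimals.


Step 1: Compute the condition number.
kappa = L/mu = 122/5 = 24.4
Step 2: Compute the convergence rate.
r = 1 - 2/(kappa + 1) = 1 - 2*mu/(L + mu) = (L - mu)/(L + mu) = 117/127 = 0.9213


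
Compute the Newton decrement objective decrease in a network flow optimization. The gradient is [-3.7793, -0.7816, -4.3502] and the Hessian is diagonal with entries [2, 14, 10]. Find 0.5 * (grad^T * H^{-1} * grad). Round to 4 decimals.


Step 1: H is diagonal, so H^(-1) * g = [-1.8897, -0.0558, -0.435].
Step 2: g^T H^(-1) g = sum_i g_i^2 / H_ii
  = (-3.7793)^2/2 + (-0.7816)^2/14 + (-4.3502)^2/10
  = 7.1416 + 0.0436 + 1.8924 = 9.0776
Step 3: Objective decrease = 0.5 * g^T H^(-1) g = 4.5388


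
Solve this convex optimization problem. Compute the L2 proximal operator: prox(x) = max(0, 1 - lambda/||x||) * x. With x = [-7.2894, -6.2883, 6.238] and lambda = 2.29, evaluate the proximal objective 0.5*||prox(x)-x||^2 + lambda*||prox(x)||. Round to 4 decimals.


Step 1: Compute ||x||.
||x|| = 11.4713
Step 2: Compute scaling factor.
scale = max(0, 1 - 2.29/11.4713) = 0.8004
Step 3: prox(x) = [-5.8342, -5.033, 4.9927]
||prox(x)|| = 9.1813
Step 4: Proximal objective.
0.5*||prox-x||^2 = 2.6221
lambda*||prox|| = 21.0252
Total = 23.6472


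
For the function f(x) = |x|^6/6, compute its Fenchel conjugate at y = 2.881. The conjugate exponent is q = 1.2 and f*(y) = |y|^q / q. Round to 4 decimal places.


The conjugate exponent q satisfies 1/p + 1/q = 1.
p = 6, so q = 6/(6 - 1) = 1.2
|y|^q = 2.881^1.2 = 3.56
f*(2.881) = 3.56 / 1.2 = 2.9667


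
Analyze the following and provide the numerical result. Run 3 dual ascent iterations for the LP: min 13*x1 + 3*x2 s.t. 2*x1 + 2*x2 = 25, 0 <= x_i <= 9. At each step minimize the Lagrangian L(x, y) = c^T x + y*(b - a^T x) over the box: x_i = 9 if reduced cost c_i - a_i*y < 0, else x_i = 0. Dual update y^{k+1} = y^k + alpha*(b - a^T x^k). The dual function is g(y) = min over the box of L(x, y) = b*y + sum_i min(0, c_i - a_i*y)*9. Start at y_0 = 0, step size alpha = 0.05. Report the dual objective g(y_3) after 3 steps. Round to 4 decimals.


Dual ascent for LP: min 13*x1 + 3*x2, 2*x1 + 2*x2 = 25, 0 <= x_i <= 9
Step 1: y^k = 0.0, reduced costs: (13.0, 3.0)
  x^k = (0.0, 0.0), subgradient = b - a^T x = 25.0
  y^{k+1} = 0.0 + 0.05*25.0 = 1.25
Step 2: y^k = 1.25, reduced costs: (10.5, 0.5)
  x^k = (0.0, 0.0), subgradient = b - a^T x = 25.0
  y^{k+1} = 1.25 + 0.05*25.0 = 2.5
Step 3: y^k = 2.5, reduced costs: (8.0, -2.0)
  x^k = (0.0, 9.0), subgradient = b - a^T x = 7.0
  y^{k+1} = 2.5 + 0.05*7.0 = 2.85
Dual objective at y_3 = 2.85: reduced costs (7.3, -2.7), box minimizer x = (0.0, 9.0)
g(y_3) = b*y + (c1 - a1*y)*x1 + (c2 - a2*y)*x2 = 25*2.85 + 7.3*0.0 + (-2.7)*9.0 = 71.25 + 0.0 - 24.3 = 46.95


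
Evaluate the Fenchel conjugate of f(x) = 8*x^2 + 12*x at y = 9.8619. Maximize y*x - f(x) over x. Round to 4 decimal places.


f*(y) = sup_x {y*x - a*x^2 - b*x} = sup_x {(y-b)*x - a*x^2}
FOC: (y - b) - 2a*x = 0 => x* = (y - b)/(2a)
x* = (9.8619 - 12)/(2*8) = -0.1336
f*(9.8619) = (y-b)^2/(4a) = (9.8619 - 12)^2/(4*8)
= 4.5715/32 = 0.1429


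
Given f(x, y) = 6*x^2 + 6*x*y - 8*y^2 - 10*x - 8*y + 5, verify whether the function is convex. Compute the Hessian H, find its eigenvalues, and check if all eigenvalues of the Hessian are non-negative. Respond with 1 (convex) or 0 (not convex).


The Hessian of f(x,y) = 6*x^2 + 6*x*y - 8*y^2 - 10*x - 8*y + 5 is:
H = [[12, 6], [6, -16]]
Trace = 12 - 16 = -4
Determinant = 12*-16 - (6)^2 = -228
Discriminant = (-4)^2 - 4*-228 = 928.0
Eigenvalues: lambda_1 = -17.2315, lambda_2 = 13.2315
The function is not convex.

0


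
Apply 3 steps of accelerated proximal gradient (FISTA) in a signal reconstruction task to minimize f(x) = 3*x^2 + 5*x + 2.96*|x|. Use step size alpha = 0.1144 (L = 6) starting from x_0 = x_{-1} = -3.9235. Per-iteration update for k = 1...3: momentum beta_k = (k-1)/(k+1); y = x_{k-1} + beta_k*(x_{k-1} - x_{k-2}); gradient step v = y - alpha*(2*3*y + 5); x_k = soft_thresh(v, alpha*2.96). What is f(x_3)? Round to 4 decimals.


FISTA on f(x) = 3*x^2 + 5*x + 2.96*|x|
L = 6, alpha = 0.1144
Iteration 1: beta = 0.0, y = -3.9235 + 0.0*(-3.9235 + 3.9235) = -3.9235
  grad(y) = -18.541, v = y - alpha*grad = -1.8024
  prox(v) = soft_thresh(-1.8024, 0.3386) = -1.4638
Iteration 2: beta = 0.3333, y = -1.4638 + 0.3333*(-1.4638 + 3.9235) = -0.6439
  grad(y) = 1.1367, v = y - alpha*grad = -0.7739
  prox(v) = soft_thresh(-0.7739, 0.3386) = -0.4353
Iteration 3: beta = 0.5, y = -0.4353 + 0.5*(-0.4353 + 1.4638) = 0.0789
  grad(y) = 5.4737, v = y - alpha*grad = -0.5472
  prox(v) = soft_thresh(-0.5472, 0.3386) = -0.2086
f(x_3) = 3*(-0.2086)^2 + 5*(-0.2086) + 2.96*|-0.2086| = -0.295


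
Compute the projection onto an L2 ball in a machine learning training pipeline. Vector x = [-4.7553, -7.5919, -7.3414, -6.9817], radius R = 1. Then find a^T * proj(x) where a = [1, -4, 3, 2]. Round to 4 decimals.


Step 1: Compute ||x|| (intermediates to 6 decimals).
||x|| = sqrt((-4.7553)^2 + (-7.5919)^2 + (-7.3414)^2 + (-6.9817)^2) = 13.523687
Step 2: Project.
Since ||x|| > R, scale = R/||x|| = 1/13.523687 = 0.073944, proj(x) = scale * x
proj(x) = [-0.351626, -0.561375, -0.542852, -0.516255]
Step 3: Dot product.
a^T * proj(x) = 1*(-0.351626) - 4*(-0.561375) + 3*(-0.542852) + 2*(-0.516255) = -0.7672


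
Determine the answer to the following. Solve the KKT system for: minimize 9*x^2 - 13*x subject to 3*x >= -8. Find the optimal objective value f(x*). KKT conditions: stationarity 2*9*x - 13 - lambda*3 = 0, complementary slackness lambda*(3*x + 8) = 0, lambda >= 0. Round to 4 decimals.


Step 1: Try lambda = 0 (constraint inactive).
Stationarity: 2*9*x - 13 = 0
x* = 13/(2*9) = 13/18 = 0.7222 (rounded; the exact value 13/18 is used below)
Check constraint: 3*0.7222 = 2.1666 >= -8 -- satisfied.
Step 2: Compute optimal value.
f(x*) = 9*(13/18)^2 - 13*(13/18) = -4.6944


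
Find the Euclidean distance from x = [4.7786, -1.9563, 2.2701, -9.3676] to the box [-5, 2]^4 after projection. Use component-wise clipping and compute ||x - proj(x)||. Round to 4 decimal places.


Project each component onto [-5, 2].
clip(4.7786) = 2.0, clip(-1.9563) = -1.9563, clip(2.2701) = 2.0, clip(-9.3676) = -5.0
Projection = [2.0, -1.9563, 2.0, -5.0]
Squared diffs: [7.7206, 0.0, 0.073, 19.0759]
Distance = sqrt(26.8695) = 5.1836


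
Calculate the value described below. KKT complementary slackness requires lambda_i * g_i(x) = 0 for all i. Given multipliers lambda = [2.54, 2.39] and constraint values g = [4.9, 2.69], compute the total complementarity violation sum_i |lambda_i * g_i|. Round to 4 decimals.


KKT complementary slackness check:
lambda_1 * g_1 = 2.54 * 4.9 = 12.446
lambda_2 * g_2 = 2.39 * 2.69 = 6.4291
Total violation = 12.446 + 6.4291 = 18.8751


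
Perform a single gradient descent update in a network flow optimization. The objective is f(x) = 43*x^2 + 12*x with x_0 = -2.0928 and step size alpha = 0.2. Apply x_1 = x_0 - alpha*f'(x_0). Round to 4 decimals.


We compute the gradient at x_0 and apply the update.
f'(x) = 86*x + 12
f'(-2.0928) = 86*-2.0928 + 12 = -167.9808
x_1 = -2.0928 - 0.2*-167.9808 = 31.5034


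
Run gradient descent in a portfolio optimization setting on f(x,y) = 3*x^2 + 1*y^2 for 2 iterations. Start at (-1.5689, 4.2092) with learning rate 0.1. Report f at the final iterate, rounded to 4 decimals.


Gradient descent on f(x,y) = 3*x^2 + 1*y^2.
Starting point: (-1.5689, 4.2092), alpha = 0.1
Step 1: grad_x = 2*3*-1.5689 = -9.4134, grad_y = 2*1*4.2092 = 8.4184
  x_1 = -1.5689 - 0.1*-9.4134 = -0.6276
  y_1 = 4.2092 - 0.1*8.4184 = 3.3674
Step 2: grad_x = 2*3*-0.6276 = -3.7654, grad_y = 2*1*3.3674 = 6.7347
  x_2 = -0.6276 - 0.1*-3.7654 = -0.251
  y_2 = 3.3674 - 0.1*6.7347 = 2.6939
f(-0.251, 2.6939) = 3*(-0.251)^2 + 1*2.6939^2 = 7.4461


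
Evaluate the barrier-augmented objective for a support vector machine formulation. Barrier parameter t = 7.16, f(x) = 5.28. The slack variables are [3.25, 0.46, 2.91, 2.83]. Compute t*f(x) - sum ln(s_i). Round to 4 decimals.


Step 1: Compute log-barrier.
ln values: [1.1787, -0.7765, 1.0682, 1.0403]
phi = -(1.1787 - 0.7765 + 1.0682 + 1.0403) = -2.5106
Step 2: Compute augmented objective.
t*f(x) = 7.16*5.28 = 37.8048
Total = 37.8048 - 2.5106 = 35.2942


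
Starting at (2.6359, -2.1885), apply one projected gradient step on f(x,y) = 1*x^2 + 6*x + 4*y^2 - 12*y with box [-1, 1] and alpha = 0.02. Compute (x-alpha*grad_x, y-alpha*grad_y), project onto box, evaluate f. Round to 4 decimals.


Step 1: Compute gradient at (2.6359, -2.1885).
grad_x = 2*1*2.6359 + 6 = 11.2718
grad_y = 2*4*-2.1885 - 12 = -29.508
Step 2: Gradient step.
x_raw = 2.6359 - 0.02*11.2718 = 2.4105
y_raw = -2.1885 - 0.02*-29.508 = -1.5983
Step 3: Project onto [-1, 1].
x_proj = clip(2.4105) = 1.0
y_proj = clip(-1.5983) = -1.0
Step 4: Evaluate f.
f(1.0, -1.0) = 23.0


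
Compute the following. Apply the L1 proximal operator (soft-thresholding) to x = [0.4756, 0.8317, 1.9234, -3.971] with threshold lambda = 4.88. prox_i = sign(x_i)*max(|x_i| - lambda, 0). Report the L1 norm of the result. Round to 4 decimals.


Soft-thresholding with lambda = 4.88:
prox(0.4756) = sign(0.4756)*max(|0.4756| - 4.88, 0) = 0.0
prox(0.8317) = sign(0.8317)*max(|0.8317| - 4.88, 0) = 0.0
prox(1.9234) = sign(1.9234)*max(|1.9234| - 4.88, 0) = 0.0
prox(-3.971) = sign(-3.971)*max(|-3.971| - 4.88, 0) = 0.0
prox(x) = [0.0, 0.0, 0.0, 0.0]
||prox(x)||_1 = 0.0 + 0.0 + 0.0 + 0.0 = 0.0


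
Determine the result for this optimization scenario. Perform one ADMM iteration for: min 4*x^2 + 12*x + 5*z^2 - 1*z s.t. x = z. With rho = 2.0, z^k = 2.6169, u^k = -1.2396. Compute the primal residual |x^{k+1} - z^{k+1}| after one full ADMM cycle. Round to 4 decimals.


ADMM iteration with rho = 2.0, z^k = 2.6169, u^k = -1.2396
Step 1: x-update.
Minimize 4*x^2 + 12*x + (2.0/2)*(x - 2.6169 - 1.2396)^2
FOC: (2*4 + 2.0)*x = -12 + 2.0*(2.6169 + 1.2396)
x^{k+1} = -0.4287
Step 2: z-update.
Minimize 5*z^2 - 1*z + (2.0/2)*(-0.4287 - z - 1.2396)^2
FOC: (2*5 + 2.0)*z = 1 + 2.0*(-0.4287 - 1.2396)
z^{k+1} = -0.1947
Step 3: u-update.
u^{k+1} = -1.2396 - 0.4287 + 0.1947 = -1.4736
Step 4: Primal residual = |-0.4287 + 0.1947| = 0.234


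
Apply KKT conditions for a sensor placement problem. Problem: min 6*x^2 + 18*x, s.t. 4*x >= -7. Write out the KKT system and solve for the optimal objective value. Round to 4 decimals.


Step 1: Try lambda = 0 (constraint inactive).
Stationarity: 2*6*x + 18 = 0
x* = -18/(2*6) = -1.5
Check constraint: 4*-1.5 = -6.0 >= -7 -- satisfied.
Step 2: Compute optimal value.
f(x*) = 6*(-1.5)^2 + 18*(-1.5) = -13.5


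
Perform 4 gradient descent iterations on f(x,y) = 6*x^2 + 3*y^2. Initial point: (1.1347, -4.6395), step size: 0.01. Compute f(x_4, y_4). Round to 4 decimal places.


Gradient descent on f(x,y) = 6*x^2 + 3*y^2.
Starting point: (1.1347, -4.6395), alpha = 0.01
Step 1: grad_x = 2*6*1.1347 = 13.6164, grad_y = 2*3*-4.6395 = -27.837
  x_1 = 1.1347 - 0.01*13.6164 = 0.9985
  y_1 = -4.6395 - 0.01*-27.837 = -4.3611
Step 2: grad_x = 2*6*0.9985 = 11.9824, grad_y = 2*3*-4.3611 = -26.1668
  x_2 = 0.9985 - 0.01*11.9824 = 0.8787
  y_2 = -4.3611 - 0.01*-26.1668 = -4.0995
Step 3: grad_x = 2*6*0.8787 = 10.5445, grad_y = 2*3*-4.0995 = -24.5968
  x_3 = 0.8787 - 0.01*10.5445 = 0.7733
  y_3 = -4.0995 - 0.01*-24.5968 = -3.8535
Step 4: grad_x = 2*6*0.7733 = 9.2792, grad_y = 2*3*-3.8535 = -23.121
  x_4 = 0.7733 - 0.01*9.2792 = 0.6805
  y_4 = -3.8535 - 0.01*-23.121 = -3.6223
f(0.6805, -3.6223) = 6*0.6805^2 + 3*(-3.6223)^2 = 42.1411


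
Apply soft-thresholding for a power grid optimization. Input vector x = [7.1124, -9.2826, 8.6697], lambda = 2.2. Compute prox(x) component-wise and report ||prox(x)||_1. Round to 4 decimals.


Soft-thresholding with lambda = 2.2:
prox(7.1124) = sign(7.1124)*max(|7.1124| - 2.2, 0) = 4.9124
prox(-9.2826) = sign(-9.2826)*max(|-9.2826| - 2.2, 0) = -7.0826
prox(8.6697) = sign(8.6697)*max(|8.6697| - 2.2, 0) = 6.4697
prox(x) = [4.9124, -7.0826, 6.4697]
||prox(x)||_1 = 4.9124 + 7.0826 + 6.4697 = 18.4647


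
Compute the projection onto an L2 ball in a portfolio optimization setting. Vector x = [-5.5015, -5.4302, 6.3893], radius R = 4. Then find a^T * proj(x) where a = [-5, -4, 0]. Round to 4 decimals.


Step 1: Compute ||x|| (intermediates to 6 decimals).
||x|| = sqrt((-5.5015)^2 + (-5.4302)^2 + 6.3893^2) = 10.028795
Step 2: Project.
Since ||x|| > R, scale = R/||x|| = 4/10.028795 = 0.398852, proj(x) = scale * x
proj(x) = [-2.194284, -2.165846, 2.548385]
Step 3: Dot product.
a^T * proj(x) = -5*(-2.194284) - 4*(-2.165846) + 0*2.548385 = 19.6348


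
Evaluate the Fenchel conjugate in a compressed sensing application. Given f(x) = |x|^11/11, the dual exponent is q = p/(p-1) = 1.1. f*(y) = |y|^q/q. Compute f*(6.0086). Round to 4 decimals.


The conjugate exponent q satisfies 1/p + 1/q = 1.
p = 11, so q = 11/(11 - 1) = 1.1
|y|^q = 6.0086^1.1 = 7.1887
f*(6.0086) = 7.1887 / 1.1 = 6.5352


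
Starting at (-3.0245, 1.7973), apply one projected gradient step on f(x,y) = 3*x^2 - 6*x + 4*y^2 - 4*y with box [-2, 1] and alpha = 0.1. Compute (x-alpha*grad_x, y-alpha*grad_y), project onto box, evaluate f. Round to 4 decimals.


Step 1: Compute gradient at (-3.0245, 1.7973).
grad_x = 2*3*-3.0245 - 6 = -24.147
grad_y = 2*4*1.7973 - 4 = 10.3784
Step 2: Gradient step.
x_raw = -3.0245 - 0.1*-24.147 = -0.6098
y_raw = 1.7973 - 0.1*10.3784 = 0.7595
Step 3: Project onto [-2, 1].
x_proj = clip(-0.6098) = -0.6098
y_proj = clip(0.7595) = 0.7595
Step 4: Evaluate f.
f(-0.6098, 0.7595) = 4.0436


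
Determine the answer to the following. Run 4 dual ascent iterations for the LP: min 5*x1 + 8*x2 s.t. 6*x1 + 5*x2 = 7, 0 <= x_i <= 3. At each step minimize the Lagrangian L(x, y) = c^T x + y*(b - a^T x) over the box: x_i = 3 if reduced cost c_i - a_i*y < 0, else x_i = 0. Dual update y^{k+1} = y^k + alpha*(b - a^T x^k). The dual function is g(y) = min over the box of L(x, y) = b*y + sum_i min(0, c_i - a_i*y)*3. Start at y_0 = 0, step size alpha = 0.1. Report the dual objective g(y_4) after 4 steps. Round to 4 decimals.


Dual ascent for LP: min 5*x1 + 8*x2, 6*x1 + 5*x2 = 7, 0 <= x_i <= 3
Step 1: y^k = 0.0, reduced costs: (5.0, 8.0)
  x^k = (0.0, 0.0), subgradient = b - a^T x = 7.0
  y^{k+1} = 0.0 + 0.1*7.0 = 0.7
Step 2: y^k = 0.7, reduced costs: (0.8, 4.5)
  x^k = (0.0, 0.0), subgradient = b - a^T x = 7.0
  y^{k+1} = 0.7 + 0.1*7.0 = 1.4
Step 3: y^k = 1.4, reduced costs: (-3.4, 1.0)
  x^k = (3.0, 0.0), subgradient = b - a^T x = -11.0
  y^{k+1} = 1.4 + 0.1*-11.0 = 0.3
Step 4: y^k = 0.3, reduced costs: (3.2, 6.5)
  x^k = (0.0, 0.0), subgradient = b - a^T x = 7.0
  y^{k+1} = 0.3 + 0.1*7.0 = 1.0
Dual objective at y_4 = 1.0: reduced costs (-1.0, 3.0), box minimizer x = (3.0, 0.0)
g(y_4) = b*y + (c1 - a1*y)*x1 + (c2 - a2*y)*x2 = 7*1.0 + (-1.0)*3.0 + 3.0*0.0 = 7.0 - 3.0 + 0.0 = 4.0


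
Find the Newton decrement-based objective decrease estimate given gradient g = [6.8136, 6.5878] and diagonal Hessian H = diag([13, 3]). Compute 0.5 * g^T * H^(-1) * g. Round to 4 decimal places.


Step 1: H is diagonal, so H^(-1) * g = [0.5241, 2.1959].
Step 2: g^T H^(-1) g = sum_i g_i^2 / H_ii
  = (6.8136)^2/13 + (6.5878)^2/3
  = 3.5712 + 14.4664 = 18.0375
Step 3: Objective decrease = 0.5 * g^T H^(-1) g = 9.0188


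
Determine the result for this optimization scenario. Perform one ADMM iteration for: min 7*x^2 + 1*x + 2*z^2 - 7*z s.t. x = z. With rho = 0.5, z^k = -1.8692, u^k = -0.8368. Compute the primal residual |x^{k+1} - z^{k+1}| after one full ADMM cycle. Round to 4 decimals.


ADMM iteration with rho = 0.5, z^k = -1.8692, u^k = -0.8368
Step 1: x-update.
Minimize 7*x^2 + 1*x + (0.5/2)*(x + 1.8692 - 0.8368)^2
FOC: (2*7 + 0.5)*x = -1 + 0.5*(-1.8692 + 0.8368)
x^{k+1} = -0.1046
Step 2: z-update.
Minimize 2*z^2 - 7*z + (0.5/2)*(-0.1046 - z - 0.8368)^2
FOC: (2*2 + 0.5)*z = 7 + 0.5*(-0.1046 - 0.8368)
z^{k+1} = 1.451
Step 3: u-update.
u^{k+1} = -0.8368 - 0.1046 - 1.451 = -2.3923
Step 4: Primal residual = |-0.1046 - 1.451| = 1.5555


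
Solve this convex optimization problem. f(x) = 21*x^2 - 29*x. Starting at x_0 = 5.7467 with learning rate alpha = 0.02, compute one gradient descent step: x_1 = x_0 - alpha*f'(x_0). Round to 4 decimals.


We compute the gradient at x_0 and apply the update.
f'(x) = 42*x - 29
f'(5.7467) = 42*5.7467 - 29 = 212.3614
x_1 = 5.7467 - 0.02*212.3614 = 1.4995


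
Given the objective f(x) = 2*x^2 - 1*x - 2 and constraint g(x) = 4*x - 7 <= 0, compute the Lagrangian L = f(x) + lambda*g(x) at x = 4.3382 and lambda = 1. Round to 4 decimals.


Step 1: Evaluate f(x).
f(4.3382) = 2*4.3382^2 - 1*4.3382 - 2 = 31.3018
Step 2: Evaluate g(x).
g(4.3382) = 4*4.3382 - 7 = 10.3528
Step 3: Compute Lagrangian.
L = 31.3018 + 1*10.3528 = 41.6546


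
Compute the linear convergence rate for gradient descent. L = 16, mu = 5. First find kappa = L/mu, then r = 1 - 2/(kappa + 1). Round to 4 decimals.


Step 1: Compute the condition number.
kappa = L/mu = 16/5 = 3.2
Step 2: Compute the convergence rate.
r = 1 - 2/(kappa + 1) = 1 - 2*mu/(L + mu) = (L - mu)/(L + mu) = 11/21 = 0.5238


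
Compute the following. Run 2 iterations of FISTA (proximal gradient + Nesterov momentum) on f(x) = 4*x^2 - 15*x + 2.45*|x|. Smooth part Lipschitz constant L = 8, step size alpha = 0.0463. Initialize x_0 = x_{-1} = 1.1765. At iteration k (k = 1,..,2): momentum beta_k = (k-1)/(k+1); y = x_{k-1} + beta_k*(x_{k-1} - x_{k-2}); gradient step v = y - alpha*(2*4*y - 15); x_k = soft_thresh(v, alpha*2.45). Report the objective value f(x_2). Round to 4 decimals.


FISTA on f(x) = 4*x^2 - 15*x + 2.45*|x|
L = 8, alpha = 0.0463
Iteration 1: beta = 0.0, y = 1.1765 + 0.0*(1.1765 - 1.1765) = 1.1765
  grad(y) = -5.588, v = y - alpha*grad = 1.4352
  prox(v) = soft_thresh(1.4352, 0.1134) = 1.3218
Iteration 2: beta = 0.3333, y = 1.3218 + 0.3333*(1.3218 - 1.1765) = 1.3702
  grad(y) = -4.0382, v = y - alpha*grad = 1.5572
  prox(v) = soft_thresh(1.5572, 0.1134) = 1.4438
f(x_2) = 4*1.4438^2 - 15*1.4438 + 2.45*|1.4438| = -9.7814


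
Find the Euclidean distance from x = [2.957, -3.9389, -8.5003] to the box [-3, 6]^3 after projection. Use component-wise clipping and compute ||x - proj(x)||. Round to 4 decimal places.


Project each component onto [-3, 6].
clip(2.957) = 2.957, clip(-3.9389) = -3.0, clip(-8.5003) = -3.0
Projection = [2.957, -3.0, -3.0]
Squared diffs: [0.0, 0.8815, 30.2533]
Distance = sqrt(31.1348) = 5.5799


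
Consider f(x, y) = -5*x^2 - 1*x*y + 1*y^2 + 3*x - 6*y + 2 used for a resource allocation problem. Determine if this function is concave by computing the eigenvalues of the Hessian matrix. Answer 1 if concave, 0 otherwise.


The Hessian of f(x,y) = -5*x^2 - 1*x*y + 1*y^2 + 3*x - 6*y + 2 is:
H = [[-10, -1], [-1, 2]]
Trace = -10 + 2 = -8
Determinant = -10*2 - (-1)^2 = -21
Discriminant = (-8)^2 - 4*-21 = 148.0
Eigenvalues: lambda_1 = -10.0828, lambda_2 = 2.0828
The function is not concave.

0


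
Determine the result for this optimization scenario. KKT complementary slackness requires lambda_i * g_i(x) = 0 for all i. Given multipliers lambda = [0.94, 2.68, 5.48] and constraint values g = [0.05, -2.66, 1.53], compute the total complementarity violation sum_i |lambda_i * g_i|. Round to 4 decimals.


KKT complementary slackness check:
lambda_1 * g_1 = 0.94 * 0.05 = 0.047
lambda_2 * g_2 = 2.68 * -2.66 = -7.1288
lambda_3 * g_3 = 5.48 * 1.53 = 8.3844
Total violation = 0.047 + 7.1288 + 8.3844 = 15.5602


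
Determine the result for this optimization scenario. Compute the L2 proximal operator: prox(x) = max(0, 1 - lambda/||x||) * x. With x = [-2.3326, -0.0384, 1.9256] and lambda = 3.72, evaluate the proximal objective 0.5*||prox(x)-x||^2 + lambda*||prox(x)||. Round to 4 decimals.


Step 1: Compute ||x||.
||x|| = 3.025
Step 2: Compute scaling factor.
scale = max(0, 1 - 3.72/3.025) = 0.0
Step 3: prox(x) = [-0.0, -0.0, 0.0]
||prox(x)|| = 0.0
Step 4: Proximal objective.
0.5*||prox-x||^2 = 4.5752
lambda*||prox|| = 0.0
Total = 4.5752


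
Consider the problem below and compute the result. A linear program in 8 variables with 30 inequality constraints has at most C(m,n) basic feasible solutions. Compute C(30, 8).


Each vertex corresponds to some choice of n active constraints out of m, so the number of vertices is at most C(m, n) = m! / (n!(m-n)!).
m = 30, n = 8
Numerator: 30 * 29 * 28 * 27 * 26 * 25 * 24 * 23
Denominator: 8! = 40320
C(30, 8) = 5852925


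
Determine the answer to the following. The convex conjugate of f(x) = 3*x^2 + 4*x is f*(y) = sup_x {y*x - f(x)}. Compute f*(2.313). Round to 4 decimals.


f*(y) = sup_x {y*x - a*x^2 - b*x} = sup_x {(y-b)*x - a*x^2}
FOC: (y - b) - 2a*x = 0 => x* = (y - b)/(2a)
x* = (2.313 - 4)/(2*3) = -0.2812
f*(2.313) = (y-b)^2/(4a) = (2.313 - 4)^2/(4*3)
= 2.846/12 = 0.2372


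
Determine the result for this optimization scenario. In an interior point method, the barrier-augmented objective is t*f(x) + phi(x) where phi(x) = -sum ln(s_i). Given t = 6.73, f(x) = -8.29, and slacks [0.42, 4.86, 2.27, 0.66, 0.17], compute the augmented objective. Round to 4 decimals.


Step 1: Compute log-barrier.
ln values: [-0.8675, 1.581, 0.8198, -0.4155, -1.772]
phi = -(-0.8675 + 1.581 + 0.8198 - 0.4155 - 1.772) = 0.6542
Step 2: Compute augmented objective.
t*f(x) = 6.73*-8.29 = -55.7917
Total = -55.7917 + 0.6542 = -55.1375


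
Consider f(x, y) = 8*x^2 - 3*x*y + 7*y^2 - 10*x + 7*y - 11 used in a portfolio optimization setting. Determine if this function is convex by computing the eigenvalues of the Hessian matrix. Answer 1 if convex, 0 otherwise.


The Hessian of f(x,y) = 8*x^2 - 3*x*y + 7*y^2 - 10*x + 7*y - 11 is:
H = [[16, -3], [-3, 14]]
Trace = 16 + 14 = 30
Determinant = 16*14 - (-3)^2 = 215
Discriminant = (30)^2 - 4*215 = 40.0
Eigenvalues: lambda_1 = 11.8377, lambda_2 = 18.1623
The function is convex.

1


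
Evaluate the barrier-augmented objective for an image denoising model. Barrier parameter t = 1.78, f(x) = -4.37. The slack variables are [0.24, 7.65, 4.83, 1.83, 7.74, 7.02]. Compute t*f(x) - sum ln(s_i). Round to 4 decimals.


Step 1: Compute log-barrier.
ln values: [-1.4271, 2.0347, 1.5748, 0.6043, 2.0464, 1.9488]
phi = -(-1.4271 + 2.0347 + 1.5748 + 0.6043 + 2.0464 + 1.9488) = -6.7819
Step 2: Compute augmented objective.
t*f(x) = 1.78*-4.37 = -7.7786
Total = -7.7786 - 6.7819 = -14.5605


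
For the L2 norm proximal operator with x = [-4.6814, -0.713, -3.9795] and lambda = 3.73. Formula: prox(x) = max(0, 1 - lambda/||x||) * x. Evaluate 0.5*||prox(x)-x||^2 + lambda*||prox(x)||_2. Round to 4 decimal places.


Step 1: Compute ||x||.
||x|| = 6.1855
Step 2: Compute scaling factor.
scale = max(0, 1 - 3.73/6.1855) = 0.397
Step 3: prox(x) = [-1.8584, -0.283, -1.5798]
||prox(x)|| = 2.4555
Step 4: Proximal objective.
0.5*||prox-x||^2 = 6.9565
lambda*||prox|| = 9.159
Total = 16.1154


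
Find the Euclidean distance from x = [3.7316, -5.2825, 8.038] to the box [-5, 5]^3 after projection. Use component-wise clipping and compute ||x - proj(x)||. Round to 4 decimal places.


Project each component onto [-5, 5].
clip(3.7316) = 3.7316, clip(-5.2825) = -5.0, clip(8.038) = 5.0
Projection = [3.7316, -5.0, 5.0]
Squared diffs: [0.0, 0.0798, 9.2294]
Distance = sqrt(9.3092) = 3.0511


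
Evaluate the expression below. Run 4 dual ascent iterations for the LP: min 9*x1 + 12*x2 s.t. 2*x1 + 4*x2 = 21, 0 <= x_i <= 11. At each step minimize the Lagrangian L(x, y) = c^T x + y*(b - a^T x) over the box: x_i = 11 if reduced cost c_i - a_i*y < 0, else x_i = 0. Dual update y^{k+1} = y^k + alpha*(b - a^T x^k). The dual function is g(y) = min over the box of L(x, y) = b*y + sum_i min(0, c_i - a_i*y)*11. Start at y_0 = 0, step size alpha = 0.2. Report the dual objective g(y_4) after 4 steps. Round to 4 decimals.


Dual ascent for LP: min 9*x1 + 12*x2, 2*x1 + 4*x2 = 21, 0 <= x_i <= 11
Step 1: y^k = 0.0, reduced costs: (9.0, 12.0)
  x^k = (0.0, 0.0), subgradient = b - a^T x = 21.0
  y^{k+1} = 0.0 + 0.2*21.0 = 4.2
Step 2: y^k = 4.2, reduced costs: (0.6, -4.8)
  x^k = (0.0, 11.0), subgradient = b - a^T x = -23.0
  y^{k+1} = 4.2 + 0.2*-23.0 = -0.4
Step 3: y^k = -0.4, reduced costs: (9.8, 13.6)
  x^k = (0.0, 0.0), subgradient = b - a^T x = 21.0
  y^{k+1} = -0.4 + 0.2*21.0 = 3.8
Step 4: y^k = 3.8, reduced costs: (1.4, -3.2)
  x^k = (0.0, 11.0), subgradient = b - a^T x = -23.0
  y^{k+1} = 3.8 + 0.2*-23.0 = -0.8
Dual objective at y_4 = -0.8: reduced costs (10.6, 15.2), box minimizer x = (0.0, 0.0)
g(y_4) = b*y + (c1 - a1*y)*x1 + (c2 - a2*y)*x2 = 21*(-0.8) + 10.6*0.0 + 15.2*0.0 = -16.8 + 0.0 + 0.0 = -16.8


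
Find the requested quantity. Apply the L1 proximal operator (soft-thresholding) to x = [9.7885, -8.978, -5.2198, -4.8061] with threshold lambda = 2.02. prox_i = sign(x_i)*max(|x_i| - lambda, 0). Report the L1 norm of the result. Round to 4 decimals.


Soft-thresholding with lambda = 2.02:
prox(9.7885) = sign(9.7885)*max(|9.7885| - 2.02, 0) = 7.7685
prox(-8.978) = sign(-8.978)*max(|-8.978| - 2.02, 0) = -6.958
prox(-5.2198) = sign(-5.2198)*max(|-5.2198| - 2.02, 0) = -3.1998
prox(-4.8061) = sign(-4.8061)*max(|-4.8061| - 2.02, 0) = -2.7861
prox(x) = [7.7685, -6.958, -3.1998, -2.7861]
||prox(x)||_1 = 7.7685 + 6.958 + 3.1998 + 2.7861 = 20.7124


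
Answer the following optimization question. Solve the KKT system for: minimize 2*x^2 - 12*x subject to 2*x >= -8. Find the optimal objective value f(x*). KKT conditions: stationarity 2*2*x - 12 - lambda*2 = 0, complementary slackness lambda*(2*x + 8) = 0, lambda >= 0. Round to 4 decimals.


Step 1: Try lambda = 0 (constraint inactive).
Stationarity: 2*2*x - 12 = 0
x* = 12/(2*2) = 3.0
Check constraint: 2*3.0 = 6.0 >= -8 -- satisfied.
Step 2: Compute optimal value.
f(x*) = 2*3.0^2 - 12*3.0 = -18.0


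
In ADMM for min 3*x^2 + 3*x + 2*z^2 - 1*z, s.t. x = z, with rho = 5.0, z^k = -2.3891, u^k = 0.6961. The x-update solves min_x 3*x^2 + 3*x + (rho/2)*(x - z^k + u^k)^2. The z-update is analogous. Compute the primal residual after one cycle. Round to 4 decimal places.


ADMM iteration with rho = 5.0, z^k = -2.3891, u^k = 0.6961
Step 1: x-update.
Minimize 3*x^2 + 3*x + (5.0/2)*(x + 2.3891 + 0.6961)^2
FOC: (2*3 + 5.0)*x = -3 + 5.0*(-2.3891 - 0.6961)
x^{k+1} = -1.6751
Step 2: z-update.
Minimize 2*z^2 - 1*z + (5.0/2)*(-1.6751 - z + 0.6961)^2
FOC: (2*2 + 5.0)*z = 1 + 5.0*(-1.6751 + 0.6961)
z^{k+1} = -0.4328
Step 3: u-update.
u^{k+1} = 0.6961 - 1.6751 + 0.4328 = -0.5462
Step 4: Primal residual = |-1.6751 + 0.4328| = 1.2423


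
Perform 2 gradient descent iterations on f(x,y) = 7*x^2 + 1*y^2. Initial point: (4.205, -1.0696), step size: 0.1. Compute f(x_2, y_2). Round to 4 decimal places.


Gradient descent on f(x,y) = 7*x^2 + 1*y^2.
Starting point: (4.205, -1.0696), alpha = 0.1
Step 1: grad_x = 2*7*4.205 = 58.87, grad_y = 2*1*-1.0696 = -2.1392
  x_1 = 4.205 - 0.1*58.87 = -1.682
  y_1 = -1.0696 - 0.1*-2.1392 = -0.8557
Step 2: grad_x = 2*7*-1.682 = -23.548, grad_y = 2*1*-0.8557 = -1.7114
  x_2 = -1.682 - 0.1*-23.548 = 0.6728
  y_2 = -0.8557 - 0.1*-1.7114 = -0.6845
f(0.6728, -0.6845) = 7*0.6728^2 + 1*(-0.6845)^2 = 3.6372


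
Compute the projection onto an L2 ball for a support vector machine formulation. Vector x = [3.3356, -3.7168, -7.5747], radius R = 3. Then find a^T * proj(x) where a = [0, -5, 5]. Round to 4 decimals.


Step 1: Compute ||x|| (intermediates to 6 decimals).
||x|| = sqrt(3.3356^2 + (-3.7168)^2 + (-7.5747)^2) = 9.072867
Step 2: Project.
Since ||x|| > R, scale = R/||x|| = 3/9.072867 = 0.330656, proj(x) = scale * x
proj(x) = [1.102936, -1.228982, -2.50462]
Step 3: Dot product.
a^T * proj(x) = 0*1.102936 - 5*(-1.228982) + 5*(-2.50462) = -6.3782


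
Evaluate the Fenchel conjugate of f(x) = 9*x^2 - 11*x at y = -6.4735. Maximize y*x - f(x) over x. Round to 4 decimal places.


f*(y) = sup_x {y*x - a*x^2 - b*x} = sup_x {(y-b)*x - a*x^2}
FOC: (y - b) - 2a*x = 0 => x* = (y - b)/(2a)
x* = (-6.4735 + 11)/(2*9) = 0.2515
f*(-6.4735) = (y-b)^2/(4a) = (-6.4735 + 11)^2/(4*9)
= 20.4892/36 = 0.5691


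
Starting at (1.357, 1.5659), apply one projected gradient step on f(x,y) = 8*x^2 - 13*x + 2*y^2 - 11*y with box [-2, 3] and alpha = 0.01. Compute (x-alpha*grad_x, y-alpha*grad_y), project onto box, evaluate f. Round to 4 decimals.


Step 1: Compute gradient at (1.357, 1.5659).
grad_x = 2*8*1.357 - 13 = 8.712
grad_y = 2*2*1.5659 - 11 = -4.7364
Step 2: Gradient step.
x_raw = 1.357 - 0.01*8.712 = 1.2699
y_raw = 1.5659 - 0.01*-4.7364 = 1.6133
Step 3: Project onto [-2, 3].
x_proj = clip(1.2699) = 1.2699
y_proj = clip(1.6133) = 1.6133
Step 4: Evaluate f.
f(1.2699, 1.6133) = -16.1483


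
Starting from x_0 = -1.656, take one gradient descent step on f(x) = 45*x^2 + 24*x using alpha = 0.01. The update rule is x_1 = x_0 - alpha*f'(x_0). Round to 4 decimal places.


We compute the gradient at x_0 and apply the update.
f'(x) = 90*x + 24
f'(-1.656) = 90*-1.656 + 24 = -125.04
x_1 = -1.656 - 0.01*-125.04 = -0.4056


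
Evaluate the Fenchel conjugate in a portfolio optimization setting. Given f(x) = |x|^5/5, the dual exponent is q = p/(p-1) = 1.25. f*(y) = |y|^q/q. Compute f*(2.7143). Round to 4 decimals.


The conjugate exponent q satisfies 1/p + 1/q = 1.
p = 5, so q = 5/(5 - 1) = 1.25
|y|^q = 2.7143^1.25 = 3.484
f*(2.7143) = 3.484 / 1.25 = 2.7872


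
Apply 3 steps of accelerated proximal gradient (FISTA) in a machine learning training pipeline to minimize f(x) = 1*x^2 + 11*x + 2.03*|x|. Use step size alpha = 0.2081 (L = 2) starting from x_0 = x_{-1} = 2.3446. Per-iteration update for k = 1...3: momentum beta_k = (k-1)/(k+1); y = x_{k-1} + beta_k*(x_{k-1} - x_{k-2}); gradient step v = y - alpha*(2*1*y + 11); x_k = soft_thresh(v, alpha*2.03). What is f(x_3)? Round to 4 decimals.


FISTA on f(x) = 1*x^2 + 11*x + 2.03*|x|
L = 2, alpha = 0.2081
Iteration 1: beta = 0.0, y = 2.3446 + 0.0*(2.3446 - 2.3446) = 2.3446
  grad(y) = 15.6892, v = y - alpha*grad = -0.9203
  prox(v) = soft_thresh(-0.9203, 0.4224) = -0.4979
Iteration 2: beta = 0.3333, y = -0.4979 + 0.3333*(-0.4979 - 2.3446) = -1.4454
  grad(y) = 8.1093, v = y - alpha*grad = -3.1329
  prox(v) = soft_thresh(-3.1329, 0.4224) = -2.7105
Iteration 3: beta = 0.5, y = -2.7105 + 0.5*(-2.7105 + 0.4979) = -3.8168
  grad(y) = 3.3665, v = y - alpha*grad = -4.5173
  prox(v) = soft_thresh(-4.5173, 0.4224) = -4.0949
f(x_3) = 1*(-4.0949)^2 + 11*(-4.0949) + 2.03*|-4.0949| = -19.963


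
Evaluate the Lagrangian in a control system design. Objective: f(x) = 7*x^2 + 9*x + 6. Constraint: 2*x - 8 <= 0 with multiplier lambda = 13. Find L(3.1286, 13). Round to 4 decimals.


Step 1: Evaluate f(x).
f(3.1286) = 7*3.1286^2 + 9*3.1286 + 6 = 102.6744
Step 2: Evaluate g(x).
g(3.1286) = 2*3.1286 - 8 = -1.7428
Step 3: Compute Lagrangian.
L = 102.6744 + 13*-1.7428 = 80.018


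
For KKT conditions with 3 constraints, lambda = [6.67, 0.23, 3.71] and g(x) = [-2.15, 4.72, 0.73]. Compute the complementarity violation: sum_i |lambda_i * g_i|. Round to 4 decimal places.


KKT complementary slackness check:
lambda_1 * g_1 = 6.67 * -2.15 = -14.3405
lambda_2 * g_2 = 0.23 * 4.72 = 1.0856
lambda_3 * g_3 = 3.71 * 0.73 = 2.7083
Total violation = 14.3405 + 1.0856 + 2.7083 = 18.1344


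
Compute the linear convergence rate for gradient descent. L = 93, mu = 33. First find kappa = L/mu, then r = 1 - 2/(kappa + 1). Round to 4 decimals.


Step 1: Compute the condition number.
kappa = L/mu = 93/33 = 2.8182
Step 2: Compute the convergence rate.
r = 1 - 2/(kappa + 1) = 1 - 2*mu/(L + mu) = (L - mu)/(L + mu) = 60/126 = 0.4762


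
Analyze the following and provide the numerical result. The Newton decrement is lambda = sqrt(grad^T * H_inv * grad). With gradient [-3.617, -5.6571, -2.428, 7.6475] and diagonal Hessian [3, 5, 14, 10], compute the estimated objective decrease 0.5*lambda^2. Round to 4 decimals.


Step 1: H is diagonal, so H^(-1) * g = [-1.2057, -1.1314, -0.1734, 0.7648].
Step 2: g^T H^(-1) g = sum_i g_i^2 / H_ii
  = (-3.617)^2/3 + (-5.6571)^2/5 + (-2.428)^2/14 + (7.6475)^2/10
  = 4.3609 + 6.4006 + 0.4211 + 5.8484 = 17.031
Step 3: Objective decrease = 0.5 * g^T H^(-1) g = 8.5155


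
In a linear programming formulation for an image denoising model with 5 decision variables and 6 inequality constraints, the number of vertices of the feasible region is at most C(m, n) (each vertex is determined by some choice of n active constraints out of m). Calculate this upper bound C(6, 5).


Each vertex corresponds to some choice of n active constraints out of m, so the number of vertices is at most C(m, n) = m! / (n!(m-n)!).
m = 6, n = 5
Numerator: 6 * 5 * 4 * 3 * 2
Denominator: 5! = 120
C(6, 5) = 6


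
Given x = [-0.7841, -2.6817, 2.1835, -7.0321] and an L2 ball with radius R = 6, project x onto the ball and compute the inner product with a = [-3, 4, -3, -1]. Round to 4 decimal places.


Step 1: Compute ||x|| (intermediates to 6 decimals).
||x|| = sqrt((-0.7841)^2 + (-2.6817)^2 + 2.1835^2 + (-7.0321)^2) = 7.875559
Step 2: Project.
Since ||x|| > R, scale = R/||x|| = 6/7.875559 = 0.761851, proj(x) = scale * x
proj(x) = [-0.597367, -2.043056, 1.663502, -5.357412]
Step 3: Dot product.
a^T * proj(x) = -3*(-0.597367) + 4*(-2.043056) - 3*1.663502 - 1*(-5.357412) = -6.0132


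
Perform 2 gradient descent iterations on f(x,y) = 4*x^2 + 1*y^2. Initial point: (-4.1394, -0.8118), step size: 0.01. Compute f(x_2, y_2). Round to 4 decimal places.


Gradient descent on f(x,y) = 4*x^2 + 1*y^2.
Starting point: (-4.1394, -0.8118), alpha = 0.01
Step 1: grad_x = 2*4*-4.1394 = -33.1152, grad_y = 2*1*-0.8118 = -1.6236
  x_1 = -4.1394 - 0.01*-33.1152 = -3.8082
  y_1 = -0.8118 - 0.01*-1.6236 = -0.7956
Step 2: grad_x = 2*4*-3.8082 = -30.466, grad_y = 2*1*-0.7956 = -1.5911
  x_2 = -3.8082 - 0.01*-30.466 = -3.5036
  y_2 = -0.7956 - 0.01*-1.5911 = -0.7797
f(-3.5036, -0.7797) = 4*(-3.5036)^2 + 1*(-0.7797)^2 = 49.7084


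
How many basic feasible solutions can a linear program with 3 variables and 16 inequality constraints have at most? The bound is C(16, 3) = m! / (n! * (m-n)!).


Each vertex corresponds to some choice of n active constraints out of m, so the number of vertices is at most C(m, n) = m! / (n!(m-n)!).
m = 16, n = 3
Numerator: 16 * 15 * 14
Denominator: 3! = 6
C(16, 3) = 560


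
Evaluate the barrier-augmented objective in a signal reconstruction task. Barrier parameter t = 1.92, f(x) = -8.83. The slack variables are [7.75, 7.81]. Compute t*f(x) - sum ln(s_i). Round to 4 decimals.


Step 1: Compute log-barrier.
ln values: [2.0477, 2.0554]
phi = -(2.0477 + 2.0554) = -4.1031
Step 2: Compute augmented objective.
t*f(x) = 1.92*-8.83 = -16.9536
Total = -16.9536 - 4.1031 = -21.0567


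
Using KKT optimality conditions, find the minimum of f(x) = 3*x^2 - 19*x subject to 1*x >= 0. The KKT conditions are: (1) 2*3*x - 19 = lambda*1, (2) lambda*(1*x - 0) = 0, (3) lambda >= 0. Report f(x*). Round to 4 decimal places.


Step 1: Try lambda = 0 (constraint inactive).
Stationarity: 2*3*x - 19 = 0
x* = 19/(2*3) = 19/6 = 3.1667 (rounded; the exact value 19/6 is used below)
Check constraint: 1*3.1667 = 3.1667 >= 0 -- satisfied.
Step 2: Compute optimal value.
f(x*) = 3*(19/6)^2 - 19*(19/6) = -30.0833


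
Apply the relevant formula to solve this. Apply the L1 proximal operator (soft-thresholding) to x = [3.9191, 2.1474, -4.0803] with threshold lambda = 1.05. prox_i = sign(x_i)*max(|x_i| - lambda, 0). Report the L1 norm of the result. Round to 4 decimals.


Soft-thresholding with lambda = 1.05:
prox(3.9191) = sign(3.9191)*max(|3.9191| - 1.05, 0) = 2.8691
prox(2.1474) = sign(2.1474)*max(|2.1474| - 1.05, 0) = 1.0974
prox(-4.0803) = sign(-4.0803)*max(|-4.0803| - 1.05, 0) = -3.0303
prox(x) = [2.8691, 1.0974, -3.0303]
||prox(x)||_1 = 2.8691 + 1.0974 + 3.0303 = 6.9968


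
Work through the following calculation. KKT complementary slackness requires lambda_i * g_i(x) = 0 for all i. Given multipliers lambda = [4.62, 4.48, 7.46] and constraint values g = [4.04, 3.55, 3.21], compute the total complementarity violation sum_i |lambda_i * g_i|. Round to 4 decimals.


KKT complementary slackness check:
lambda_1 * g_1 = 4.62 * 4.04 = 18.6648
lambda_2 * g_2 = 4.48 * 3.55 = 15.904
lambda_3 * g_3 = 7.46 * 3.21 = 23.9466
Total violation = 18.6648 + 15.904 + 23.9466 = 58.5154


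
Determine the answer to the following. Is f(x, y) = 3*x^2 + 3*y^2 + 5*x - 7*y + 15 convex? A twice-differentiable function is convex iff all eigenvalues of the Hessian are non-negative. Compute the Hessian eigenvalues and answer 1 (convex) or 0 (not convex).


The Hessian of f(x,y) = 3*x^2 + 3*y^2 + 5*x - 7*y + 15 is:
H = [[6, 0], [0, 6]]
Trace = 6 + 6 = 12
Determinant = 6*6 - (0)^2 = 36
Discriminant = (12)^2 - 4*36 = 0.0
Eigenvalues: lambda_1 = 6.0, lambda_2 = 6.0
The function is convex.

1


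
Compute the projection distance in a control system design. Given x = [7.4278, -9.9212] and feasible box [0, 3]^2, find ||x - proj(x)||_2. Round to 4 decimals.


Project each component onto [0, 3].
clip(7.4278) = 3.0, clip(-9.9212) = 0.0
Projection = [3.0, 0.0]
Squared diffs: [19.6054, 98.4302]
Distance = sqrt(118.0356) = 10.8644


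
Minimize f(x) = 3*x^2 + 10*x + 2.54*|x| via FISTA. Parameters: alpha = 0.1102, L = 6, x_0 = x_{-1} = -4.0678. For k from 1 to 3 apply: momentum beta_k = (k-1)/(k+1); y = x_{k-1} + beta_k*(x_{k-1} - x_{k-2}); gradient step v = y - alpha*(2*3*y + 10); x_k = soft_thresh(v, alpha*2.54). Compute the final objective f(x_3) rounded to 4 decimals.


FISTA on f(x) = 3*x^2 + 10*x + 2.54*|x|
L = 6, alpha = 0.1102
Iteration 1: beta = 0.0, y = -4.0678 + 0.0*(-4.0678 + 4.0678) = -4.0678
  grad(y) = -14.4068, v = y - alpha*grad = -2.4802
  prox(v) = soft_thresh(-2.4802, 0.2799) = -2.2003
Iteration 2: beta = 0.3333, y = -2.2003 + 0.3333*(-2.2003 + 4.0678) = -1.5778
  grad(y) = 0.5335, v = y - alpha*grad = -1.6365
  prox(v) = soft_thresh(-1.6365, 0.2799) = -1.3566
Iteration 3: beta = 0.5, y = -1.3566 + 0.5*(-1.3566 + 2.2003) = -0.9348
  grad(y) = 4.3911, v = y - alpha*grad = -1.4187
  prox(v) = soft_thresh(-1.4187, 0.2799) = -1.1388
f(x_3) = 3*(-1.1388)^2 + 10*(-1.1388) + 2.54*|-1.1388| = -4.6049


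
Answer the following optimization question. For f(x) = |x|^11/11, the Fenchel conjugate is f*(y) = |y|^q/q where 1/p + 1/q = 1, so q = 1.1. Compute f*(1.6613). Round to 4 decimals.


The conjugate exponent q satisfies 1/p + 1/q = 1.
p = 11, so q = 11/(11 - 1) = 1.1
|y|^q = 1.6613^1.1 = 1.7478
f*(1.6613) = 1.7478 / 1.1 = 1.5889


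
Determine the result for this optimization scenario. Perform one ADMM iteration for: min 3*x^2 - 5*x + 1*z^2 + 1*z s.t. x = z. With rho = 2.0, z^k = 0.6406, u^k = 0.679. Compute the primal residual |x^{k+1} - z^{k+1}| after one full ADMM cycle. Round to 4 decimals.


ADMM iteration with rho = 2.0, z^k = 0.6406, u^k = 0.679
Step 1: x-update.
Minimize 3*x^2 - 5*x + (2.0/2)*(x - 0.6406 + 0.679)^2
FOC: (2*3 + 2.0)*x = 5 + 2.0*(0.6406 - 0.679)
x^{k+1} = 0.6154
Step 2: z-update.
Minimize 1*z^2 + 1*z + (2.0/2)*(0.6154 - z + 0.679)^2
FOC: (2*1 + 2.0)*z = -1 + 2.0*(0.6154 + 0.679)
z^{k+1} = 0.3972
Step 3: u-update.
u^{k+1} = 0.679 + 0.6154 - 0.3972 = 0.8972
Step 4: Primal residual = |0.6154 - 0.3972| = 0.2182


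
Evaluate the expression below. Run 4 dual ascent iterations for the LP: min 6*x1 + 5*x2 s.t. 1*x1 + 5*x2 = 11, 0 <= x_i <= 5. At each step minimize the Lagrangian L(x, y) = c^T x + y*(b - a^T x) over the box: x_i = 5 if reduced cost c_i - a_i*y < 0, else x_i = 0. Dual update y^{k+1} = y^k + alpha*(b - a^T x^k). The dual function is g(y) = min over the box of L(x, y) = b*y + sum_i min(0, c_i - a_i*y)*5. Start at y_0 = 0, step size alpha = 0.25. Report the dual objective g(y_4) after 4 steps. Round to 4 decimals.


Dual ascent for LP: min 6*x1 + 5*x2, 1*x1 + 5*x2 = 11, 0 <= x_i <= 5
Step 1: y^k = 0.0, reduced costs: (6.0, 5.0)
  x^k = (0.0, 0.0), subgradient = b - a^T x = 11.0
  y^{k+1} = 0.0 + 0.25*11.0 = 2.75
Step 2: y^k = 2.75, reduced costs: (3.25, -8.75)
  x^k = (0.0, 5.0), subgradient = b - a^T x = -14.0
  y^{k+1} = 2.75 + 0.25*-14.0 = -0.75
Step 3: y^k = -0.75, reduced costs: (6.75, 8.75)
  x^k = (0.0, 0.0), subgradient = b - a^T x = 11.0
  y^{k+1} = -0.75 + 0.25*11.0 = 2.0
Step 4: y^k = 2.0, reduced costs: (4.0, -5.0)
  x^k = (0.0, 5.0), subgradient = b - a^T x = -14.0
  y^{k+1} = 2.0 + 0.25*-14.0 = -1.5
Dual objective at y_4 = -1.5: reduced costs (7.5, 12.5), box minimizer x = (0.0, 0.0)
g(y_4) = b*y + (c1 - a1*y)*x1 + (c2 - a2*y)*x2 = 11*(-1.5) + 7.5*0.0 + 12.5*0.0 = -16.5 + 0.0 + 0.0 = -16.5
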